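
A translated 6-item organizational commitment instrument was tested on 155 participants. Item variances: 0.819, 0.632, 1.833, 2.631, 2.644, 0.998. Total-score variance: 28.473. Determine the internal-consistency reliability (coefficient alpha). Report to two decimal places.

Σσ²ᵢ = 0.819 + 0.632 + 1.833 + 2.631 + 2.644 + 0.998 = 9.557
α = (k/(k−1))·(1 − Σσ²ᵢ/σ²_T) = (6/5)·(1 − 9.557/28.473) = 0.80

coefficient alpha = 0.80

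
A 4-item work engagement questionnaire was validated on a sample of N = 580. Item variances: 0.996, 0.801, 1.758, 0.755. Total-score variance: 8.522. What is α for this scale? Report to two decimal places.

Σσᵢ² = 0.996 + 0.801 + 1.758 + 0.755 = 4.310
α = (k/(k−1))·(1 − Σσᵢ²/σ²_T) = (4/3)·(1 − 4.310/8.522) = 0.66

α = 0.66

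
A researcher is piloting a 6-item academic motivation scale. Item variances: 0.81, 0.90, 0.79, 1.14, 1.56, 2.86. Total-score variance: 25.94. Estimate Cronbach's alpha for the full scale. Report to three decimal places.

α = 0.827

Σσᵢ² = 0.81 + 0.90 + 0.79 + 1.14 + 1.56 + 2.86 = 8.06
α = (k/(k−1))·(1 − Σσᵢ²/total variance) = (6/5)·(1 − 8.06/25.94) = 0.827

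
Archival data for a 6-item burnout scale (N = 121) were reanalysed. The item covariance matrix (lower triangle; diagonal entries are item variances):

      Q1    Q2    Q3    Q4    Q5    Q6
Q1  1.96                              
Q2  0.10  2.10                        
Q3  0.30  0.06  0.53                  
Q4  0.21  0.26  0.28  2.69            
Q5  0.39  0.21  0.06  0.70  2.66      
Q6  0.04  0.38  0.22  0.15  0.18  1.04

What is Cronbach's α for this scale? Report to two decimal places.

ΣVar(i) = 1.96 + 2.10 + 0.53 + 2.69 + 2.66 + 1.04 = 10.98
Sum of off-diagonal covariances = 3.54
total variance = 10.98 + 2 × 3.54 = 18.06
α = (k/(k−1))·(1 − ΣVar(i)/total variance) = (6/5)·(1 − 10.98/18.06) = 0.47

Cronbach's α = 0.47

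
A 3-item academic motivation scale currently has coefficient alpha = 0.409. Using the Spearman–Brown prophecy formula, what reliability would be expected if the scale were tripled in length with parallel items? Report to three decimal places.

predicted reliability = 0.675

Length factor m = 3
α' = m·α / (1 + (m−1)·α)
   = 3 × 0.409 / (1 + (3 − 1) × 0.409)
   = 1.2270 / 1.8180 = 0.675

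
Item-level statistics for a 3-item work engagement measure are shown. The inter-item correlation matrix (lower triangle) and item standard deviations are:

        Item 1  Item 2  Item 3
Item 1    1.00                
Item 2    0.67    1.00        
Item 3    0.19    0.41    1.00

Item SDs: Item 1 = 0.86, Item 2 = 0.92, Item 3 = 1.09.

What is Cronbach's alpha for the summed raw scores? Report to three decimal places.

Cronbach's alpha = 0.670

Σσ²ᵢ = 0.86² + 0.92² + 1.09² = 2.7741
Covariances σ_ij = r_ij · s_i · s_j:
  σ(Item 1,Item 2) = 0.67 × 0.86 × 0.92 = 0.5301
  σ(Item 1,Item 3) = 0.19 × 0.86 × 1.09 = 0.1781
  σ(Item 2,Item 3) = 0.41 × 0.92 × 1.09 = 0.4111
σ²_T = Σσ²ᵢ + 2·Σσ_ij = 2.7741 + 2 × 1.1193 = 5.0127
α = (3/2)·(1 − 2.7741/5.0127) = 0.670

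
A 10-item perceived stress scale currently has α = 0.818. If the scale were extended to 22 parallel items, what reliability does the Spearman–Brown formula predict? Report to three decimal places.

Length factor m = 22/10 = 2.2000
α' = m·α / (1 + (m−1)·α)
   = 22/10 × 0.818 / (1 + (22/10 − 1) × 0.818)
   = 1.7996 / 1.9816 = 0.908

predicted reliability = 0.908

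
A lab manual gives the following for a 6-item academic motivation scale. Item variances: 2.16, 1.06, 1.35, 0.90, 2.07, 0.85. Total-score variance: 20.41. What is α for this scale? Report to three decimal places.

sum of item variances = 2.16 + 1.06 + 1.35 + 0.90 + 2.07 + 0.85 = 8.39
α = (k/(k−1))·(1 − sum of item variances/total variance) = (6/5)·(1 − 8.39/20.41) = 0.707

α = 0.707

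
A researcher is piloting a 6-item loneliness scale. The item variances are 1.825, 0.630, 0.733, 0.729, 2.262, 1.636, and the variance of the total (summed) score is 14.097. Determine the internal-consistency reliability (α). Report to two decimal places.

α = 0.53

Σσ²ᵢ = 1.825 + 0.630 + 0.733 + 0.729 + 2.262 + 1.636 = 7.815
α = (k/(k−1))·(1 − Σσ²ᵢ/total variance) = (6/5)·(1 − 7.815/14.097) = 0.53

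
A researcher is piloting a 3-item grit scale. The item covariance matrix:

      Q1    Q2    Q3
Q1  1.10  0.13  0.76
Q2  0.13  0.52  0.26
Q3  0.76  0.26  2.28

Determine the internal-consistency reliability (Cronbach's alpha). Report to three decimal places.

Σσ²ᵢ = 1.10 + 0.52 + 2.28 = 3.90
Σ_{i<j} σ_ij = 1.15
σ²_T = 3.90 + 2 × 1.15 = 6.20
α = (k/(k−1))·(1 − Σσ²ᵢ/σ²_T) = (3/2)·(1 − 3.90/6.20) = 0.556

Cronbach's alpha = 0.556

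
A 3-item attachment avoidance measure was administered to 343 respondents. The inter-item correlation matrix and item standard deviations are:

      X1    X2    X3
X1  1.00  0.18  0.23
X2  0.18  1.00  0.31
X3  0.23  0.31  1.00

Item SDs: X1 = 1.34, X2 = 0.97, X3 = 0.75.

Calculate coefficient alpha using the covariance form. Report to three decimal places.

α = 0.443

Σσ²ᵢ = 1.34² + 0.97² + 0.75² = 3.2990
Covariances σ_ij = r_ij · s_i · s_j:
  σ(X1,X2) = 0.18 × 1.34 × 0.97 = 0.2340
  σ(X1,X3) = 0.23 × 1.34 × 0.75 = 0.2312
  σ(X2,X3) = 0.31 × 0.97 × 0.75 = 0.2255
σ²_T = Σσ²ᵢ + 2·Σσ_ij = 3.2990 + 2 × 0.6907 = 4.6804
α = (3/2)·(1 − 3.2990/4.6804) = 0.443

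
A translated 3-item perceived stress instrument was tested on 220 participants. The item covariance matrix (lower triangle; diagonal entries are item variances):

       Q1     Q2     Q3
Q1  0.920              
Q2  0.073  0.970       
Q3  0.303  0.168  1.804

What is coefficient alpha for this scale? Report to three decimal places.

ΣVar(i) = 0.920 + 0.970 + 1.804 = 3.694
Sum of the distinct covariances = 0.544
Var(T) = 3.694 + 2 × 0.544 = 4.782
α = (k/(k−1))·(1 − ΣVar(i)/Var(T)) = (3/2)·(1 − 3.694/4.782) = 0.341

coefficient alpha = 0.341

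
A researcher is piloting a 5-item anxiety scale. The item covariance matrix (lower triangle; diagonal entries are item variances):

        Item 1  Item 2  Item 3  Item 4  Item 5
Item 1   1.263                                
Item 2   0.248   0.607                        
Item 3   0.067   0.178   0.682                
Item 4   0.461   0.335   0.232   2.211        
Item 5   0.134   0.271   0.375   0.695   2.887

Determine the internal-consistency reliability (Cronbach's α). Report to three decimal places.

sum of item variances = 1.263 + 0.607 + 0.682 + 2.211 + 2.887 = 7.650
Sum of off-diagonal covariances = 2.996
σ²_T = 7.650 + 2 × 2.996 = 13.642
α = (k/(k−1))·(1 − sum of item variances/σ²_T) = (5/4)·(1 − 7.650/13.642) = 0.549

α = 0.549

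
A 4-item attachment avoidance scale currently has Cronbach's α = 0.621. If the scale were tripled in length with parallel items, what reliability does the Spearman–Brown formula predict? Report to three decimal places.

predicted reliability = 0.831

Length factor m = 3
α' = m·α / (1 + (m−1)·α)
   = 3 × 0.621 / (1 + (3 − 1) × 0.621)
   = 1.8630 / 2.2420 = 0.831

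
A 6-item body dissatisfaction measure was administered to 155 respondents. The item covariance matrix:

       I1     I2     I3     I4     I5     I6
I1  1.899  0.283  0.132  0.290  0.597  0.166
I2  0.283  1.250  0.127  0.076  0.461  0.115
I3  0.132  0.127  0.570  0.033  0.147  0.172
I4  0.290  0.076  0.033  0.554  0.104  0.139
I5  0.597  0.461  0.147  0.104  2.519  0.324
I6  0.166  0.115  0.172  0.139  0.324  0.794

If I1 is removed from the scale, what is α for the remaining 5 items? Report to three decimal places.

α = 0.467

Remaining items: I2, I3, I4, I5, I6 (k = 5).
sum of item variances = 1.250 + 0.570 + 0.554 + 2.519 + 0.794 = 5.687
total variance = 5.687 + 2 × 1.698 = 9.083
α (item deleted) = (5/4)·(1 − 5.687/9.083) = 0.467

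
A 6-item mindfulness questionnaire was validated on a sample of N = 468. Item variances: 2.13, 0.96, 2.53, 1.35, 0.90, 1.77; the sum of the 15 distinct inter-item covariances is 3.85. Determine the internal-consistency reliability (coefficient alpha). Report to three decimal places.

Σσᵢ² = 2.13 + 0.96 + 2.53 + 1.35 + 0.90 + 1.77 = 9.64
Sum of distinct covariances = 3.85
total variance = Σσᵢ² + 2·Σcov = 9.64 + 2 × 3.85 = 17.34
α = (6/5)·(1 − 9.64/17.34) = 0.533

coefficient alpha = 0.533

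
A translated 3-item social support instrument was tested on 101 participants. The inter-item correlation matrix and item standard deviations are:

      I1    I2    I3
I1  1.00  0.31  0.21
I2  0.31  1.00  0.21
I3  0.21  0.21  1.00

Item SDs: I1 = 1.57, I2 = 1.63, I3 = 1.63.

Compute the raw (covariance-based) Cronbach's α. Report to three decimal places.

Cronbach's α = 0.490

Σσ²ᵢ = 1.57² + 1.63² + 1.63² = 7.7787
Covariances σ_ij = r_ij · s_i · s_j:
  σ(I1,I2) = 0.31 × 1.57 × 1.63 = 0.7933
  σ(I1,I3) = 0.21 × 1.57 × 1.63 = 0.5374
  σ(I2,I3) = 0.21 × 1.63 × 1.63 = 0.5579
σ²_T = Σσ²ᵢ + 2·Σσ_ij = 7.7787 + 2 × 1.8886 = 11.5559
α = (3/2)·(1 − 7.7787/11.5559) = 0.490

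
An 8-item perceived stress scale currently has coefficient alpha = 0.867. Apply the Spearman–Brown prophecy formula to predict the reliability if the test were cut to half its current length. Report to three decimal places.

Length factor m = 1/2
α' = m·α / (1 − (1−m)·α)
   = 1/2 × 0.867 / (1 − (1 − 1/2) × 0.867)
   = 0.4335 / 0.5665 = 0.765

predicted reliability = 0.765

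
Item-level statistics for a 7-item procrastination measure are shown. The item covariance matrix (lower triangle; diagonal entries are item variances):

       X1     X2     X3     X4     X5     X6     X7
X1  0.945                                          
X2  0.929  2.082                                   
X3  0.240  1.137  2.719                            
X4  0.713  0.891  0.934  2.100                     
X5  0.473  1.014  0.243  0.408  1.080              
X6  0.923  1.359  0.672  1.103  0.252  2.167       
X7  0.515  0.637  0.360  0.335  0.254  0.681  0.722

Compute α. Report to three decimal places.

ΣVar(i) = 0.945 + 2.082 + 2.719 + 2.100 + 1.080 + 2.167 + 0.722 = 11.815
Σ_{i<j} σ_ij = 14.073
total variance = 11.815 + 2 × 14.073 = 39.961
α = (k/(k−1))·(1 − ΣVar(i)/total variance) = (7/6)·(1 − 11.815/39.961) = 0.822

α = 0.822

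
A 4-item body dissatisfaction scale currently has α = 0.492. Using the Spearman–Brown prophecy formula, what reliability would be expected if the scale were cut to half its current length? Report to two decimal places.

predicted reliability = 0.33

Length factor m = 1/2
α' = m·α / (1 − (1−m)·α)
   = 1/2 × 0.492 / (1 − (1 − 1/2) × 0.492)
   = 0.2460 / 0.7540 = 0.33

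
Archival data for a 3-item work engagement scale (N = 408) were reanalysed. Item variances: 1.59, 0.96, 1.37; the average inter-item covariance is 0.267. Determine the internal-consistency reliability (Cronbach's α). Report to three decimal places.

Σσᵢ² = 1.59 + 0.96 + 1.37 = 3.92
Sum of the 3 distinct covariances = 3 × 0.267 = 0.801
σ²_T = Σσᵢ² + 2·Σcov = 3.92 + 2 × 0.801 = 5.522
α = (3/2)·(1 − 3.92/5.522) = 0.435

α = 0.435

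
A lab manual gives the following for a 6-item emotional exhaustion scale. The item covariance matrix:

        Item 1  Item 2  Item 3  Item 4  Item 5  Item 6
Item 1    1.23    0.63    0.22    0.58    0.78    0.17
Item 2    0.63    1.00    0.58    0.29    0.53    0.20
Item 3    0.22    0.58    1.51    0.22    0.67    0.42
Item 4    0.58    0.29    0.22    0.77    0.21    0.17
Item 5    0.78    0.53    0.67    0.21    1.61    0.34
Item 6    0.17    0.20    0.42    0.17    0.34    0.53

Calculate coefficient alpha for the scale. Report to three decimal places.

sum of item variances = 1.23 + 1.00 + 1.51 + 0.77 + 1.61 + 0.53 = 6.65
Sum of off-diagonal covariances = 6.01
σ²_T = 6.65 + 2 × 6.01 = 18.67
α = (k/(k−1))·(1 − sum of item variances/σ²_T) = (6/5)·(1 − 6.65/18.67) = 0.773

α = 0.773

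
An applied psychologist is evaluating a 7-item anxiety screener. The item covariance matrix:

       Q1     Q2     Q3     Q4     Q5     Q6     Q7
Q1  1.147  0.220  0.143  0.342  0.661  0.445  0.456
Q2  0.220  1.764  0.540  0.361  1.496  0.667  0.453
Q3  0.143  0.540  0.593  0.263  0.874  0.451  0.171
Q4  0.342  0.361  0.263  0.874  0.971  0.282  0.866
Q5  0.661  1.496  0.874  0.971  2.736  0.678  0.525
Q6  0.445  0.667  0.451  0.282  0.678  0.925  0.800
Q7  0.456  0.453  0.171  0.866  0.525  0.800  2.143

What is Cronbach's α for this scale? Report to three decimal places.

α = 0.812

sum of item variances = 1.147 + 1.764 + 0.593 + 0.874 + 2.736 + 0.925 + 2.143 = 10.182
Sum of the distinct covariances = 11.665
σ²_T = 10.182 + 2 × 11.665 = 33.512
α = (k/(k−1))·(1 − sum of item variances/σ²_T) = (7/6)·(1 − 10.182/33.512) = 0.812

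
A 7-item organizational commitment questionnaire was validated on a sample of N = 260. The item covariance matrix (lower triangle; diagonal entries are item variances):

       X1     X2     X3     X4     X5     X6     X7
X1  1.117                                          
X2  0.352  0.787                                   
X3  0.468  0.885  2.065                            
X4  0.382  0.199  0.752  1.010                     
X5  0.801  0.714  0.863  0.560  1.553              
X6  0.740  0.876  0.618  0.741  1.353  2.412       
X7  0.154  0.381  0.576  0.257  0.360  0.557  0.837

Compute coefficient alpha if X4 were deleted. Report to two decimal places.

Remaining items: X1, X2, X3, X5, X6, X7 (k = 6).
ΣVar(i) = 1.117 + 0.787 + 2.065 + 1.553 + 2.412 + 0.837 = 8.771
total variance = 8.771 + 2 × 9.698 = 28.167
α (item deleted) = (6/5)·(1 − 8.771/28.167) = 0.83

α = 0.83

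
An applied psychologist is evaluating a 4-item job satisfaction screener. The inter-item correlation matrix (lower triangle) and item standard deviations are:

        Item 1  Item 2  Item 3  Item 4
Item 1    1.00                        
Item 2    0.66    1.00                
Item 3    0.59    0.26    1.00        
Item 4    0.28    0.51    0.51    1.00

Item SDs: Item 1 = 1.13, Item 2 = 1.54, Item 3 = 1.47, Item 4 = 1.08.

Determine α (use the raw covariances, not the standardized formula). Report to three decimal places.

Σσ²ᵢ = 1.13² + 1.54² + 1.47² + 1.08² = 6.9758
Covariances σ_ij = r_ij · s_i · s_j:
  σ(Item 1,Item 2) = 0.66 × 1.13 × 1.54 = 1.1485
  σ(Item 1,Item 3) = 0.59 × 1.13 × 1.47 = 0.9800
  σ(Item 1,Item 4) = 0.28 × 1.13 × 1.08 = 0.3417
  σ(Item 2,Item 3) = 0.26 × 1.54 × 1.47 = 0.5886
  σ(Item 2,Item 4) = 0.51 × 1.54 × 1.08 = 0.8482
  σ(Item 3,Item 4) = 0.51 × 1.47 × 1.08 = 0.8097
σ²_T = Σσ²ᵢ + 2·Σσ_ij = 6.9758 + 2 × 4.7167 = 16.4092
α = (4/3)·(1 − 6.9758/16.4092) = 0.767

α = 0.767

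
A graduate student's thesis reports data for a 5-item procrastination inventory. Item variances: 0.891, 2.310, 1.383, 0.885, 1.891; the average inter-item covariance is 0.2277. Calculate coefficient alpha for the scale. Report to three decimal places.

sum of item variances = 0.891 + 2.310 + 1.383 + 0.885 + 1.891 = 7.360
Sum of the 10 distinct covariances = 10 × 0.2277 = 2.2770
σ²_total = sum of item variances + 2·Σcov = 7.360 + 2 × 2.2770 = 11.9140
α = (5/4)·(1 − 7.360/11.9140) = 0.478

coefficient alpha = 0.478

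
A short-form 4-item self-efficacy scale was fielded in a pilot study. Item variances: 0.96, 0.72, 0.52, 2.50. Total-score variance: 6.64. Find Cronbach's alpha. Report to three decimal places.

α = 0.390

sum of item variances = 0.96 + 0.72 + 0.52 + 2.50 = 4.70
α = (k/(k−1))·(1 − sum of item variances/Var(T)) = (4/3)·(1 − 4.70/6.64) = 0.390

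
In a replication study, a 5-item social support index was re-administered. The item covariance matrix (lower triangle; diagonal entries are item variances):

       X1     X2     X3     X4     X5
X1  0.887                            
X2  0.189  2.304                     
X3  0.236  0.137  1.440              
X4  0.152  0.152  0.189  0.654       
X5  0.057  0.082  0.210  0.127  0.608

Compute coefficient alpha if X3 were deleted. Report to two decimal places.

α = 0.34

Remaining items: X1, X2, X4, X5 (k = 4).
Σσᵢ² = 0.887 + 2.304 + 0.654 + 0.608 = 4.453
σ²_T = 4.453 + 2 × 0.759 = 5.971
α (item deleted) = (4/3)·(1 − 4.453/5.971) = 0.34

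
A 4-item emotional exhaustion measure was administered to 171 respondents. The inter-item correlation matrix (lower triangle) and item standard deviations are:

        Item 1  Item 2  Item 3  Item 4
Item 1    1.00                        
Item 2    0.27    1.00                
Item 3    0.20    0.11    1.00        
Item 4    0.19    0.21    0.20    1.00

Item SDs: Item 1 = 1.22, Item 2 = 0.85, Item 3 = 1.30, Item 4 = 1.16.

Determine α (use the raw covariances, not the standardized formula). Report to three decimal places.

α = 0.484

Σσ²ᵢ = 1.22² + 0.85² + 1.30² + 1.16² = 5.2465
Covariances σ_ij = r_ij · s_i · s_j:
  σ(Item 1,Item 2) = 0.27 × 1.22 × 0.85 = 0.2800
  σ(Item 1,Item 3) = 0.20 × 1.22 × 1.30 = 0.3172
  σ(Item 1,Item 4) = 0.19 × 1.22 × 1.16 = 0.2689
  σ(Item 2,Item 3) = 0.11 × 0.85 × 1.30 = 0.1216
  σ(Item 2,Item 4) = 0.21 × 0.85 × 1.16 = 0.2071
  σ(Item 3,Item 4) = 0.20 × 1.30 × 1.16 = 0.3016
σ²_T = Σσ²ᵢ + 2·Σσ_ij = 5.2465 + 2 × 1.4964 = 8.2393
α = (4/3)·(1 − 5.2465/8.2393) = 0.484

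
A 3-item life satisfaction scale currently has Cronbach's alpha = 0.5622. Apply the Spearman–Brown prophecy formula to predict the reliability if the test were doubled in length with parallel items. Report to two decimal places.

Length factor m = 2
α' = m·α / (1 + (m−1)·α)
   = 2 × 0.5622 / (1 + (2 − 1) × 0.5622)
   = 1.1244 / 1.5622 = 0.72

predicted reliability = 0.72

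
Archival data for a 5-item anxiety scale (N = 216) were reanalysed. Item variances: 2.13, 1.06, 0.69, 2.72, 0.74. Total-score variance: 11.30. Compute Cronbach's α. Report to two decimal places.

Cronbach's α = 0.44

ΣVar(i) = 2.13 + 1.06 + 0.69 + 2.72 + 0.74 = 7.34
α = (k/(k−1))·(1 − ΣVar(i)/total variance) = (5/4)·(1 − 7.34/11.30) = 0.44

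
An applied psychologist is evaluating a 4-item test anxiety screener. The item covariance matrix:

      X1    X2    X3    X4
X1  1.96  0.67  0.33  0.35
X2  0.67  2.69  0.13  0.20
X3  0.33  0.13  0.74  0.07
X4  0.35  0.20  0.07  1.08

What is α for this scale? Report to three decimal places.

α = 0.468

ΣVar(i) = 1.96 + 2.69 + 0.74 + 1.08 = 6.47
Σ_{i<j} σ_ij = 1.75
Var(T) = 6.47 + 2 × 1.75 = 9.97
α = (k/(k−1))·(1 − ΣVar(i)/Var(T)) = (4/3)·(1 − 6.47/9.97) = 0.468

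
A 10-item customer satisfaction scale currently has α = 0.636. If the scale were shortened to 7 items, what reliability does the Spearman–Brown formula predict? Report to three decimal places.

Length factor m = 7/10 = 0.7000
α' = m·α / (1 − (1−m)·α)
   = 7/10 × 0.636 / (1 − (1 − 7/10) × 0.636)
   = 0.4452 / 0.8092 = 0.550

predicted reliability = 0.550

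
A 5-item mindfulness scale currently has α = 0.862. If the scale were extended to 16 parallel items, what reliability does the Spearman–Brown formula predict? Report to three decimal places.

Length factor m = 16/5 = 3.2000
α' = m·α / (1 + (m−1)·α)
   = 16/5 × 0.862 / (1 + (16/5 − 1) × 0.862)
   = 2.7584 / 2.8964 = 0.952

predicted reliability = 0.952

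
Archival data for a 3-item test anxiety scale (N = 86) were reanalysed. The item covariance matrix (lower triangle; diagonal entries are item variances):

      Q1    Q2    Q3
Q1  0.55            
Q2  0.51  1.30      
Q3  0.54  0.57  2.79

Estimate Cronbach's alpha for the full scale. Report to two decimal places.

Cronbach's alpha = 0.62

sum of item variances = 0.55 + 1.30 + 2.79 = 4.64
Sum of off-diagonal covariances = 1.62
σ²_T = 4.64 + 2 × 1.62 = 7.88
α = (k/(k−1))·(1 − sum of item variances/σ²_T) = (3/2)·(1 − 4.64/7.88) = 0.62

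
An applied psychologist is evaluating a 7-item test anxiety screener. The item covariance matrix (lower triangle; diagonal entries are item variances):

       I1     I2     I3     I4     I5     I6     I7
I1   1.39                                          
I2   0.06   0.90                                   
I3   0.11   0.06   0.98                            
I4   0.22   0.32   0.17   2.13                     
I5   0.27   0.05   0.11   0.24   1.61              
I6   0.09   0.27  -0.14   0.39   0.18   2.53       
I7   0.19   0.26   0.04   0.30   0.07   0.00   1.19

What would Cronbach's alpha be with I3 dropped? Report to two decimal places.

Remaining items: I1, I2, I4, I5, I6, I7 (k = 6).
sum of item variances = 1.39 + 0.90 + 2.13 + 1.61 + 2.53 + 1.19 = 9.75
Var(T) = 9.75 + 2 × 2.91 = 15.57
α (item deleted) = (6/5)·(1 − 9.75/15.57) = 0.45

α = 0.45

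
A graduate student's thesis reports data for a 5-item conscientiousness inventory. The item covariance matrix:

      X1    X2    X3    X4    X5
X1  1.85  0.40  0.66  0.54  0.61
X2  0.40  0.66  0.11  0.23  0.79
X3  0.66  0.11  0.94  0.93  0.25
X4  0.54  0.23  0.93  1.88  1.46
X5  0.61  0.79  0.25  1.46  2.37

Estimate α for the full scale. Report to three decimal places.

Σσᵢ² = 1.85 + 0.66 + 0.94 + 1.88 + 2.37 = 7.70
Sum of the distinct covariances = 5.98
Var(T) = 7.70 + 2 × 5.98 = 19.66
α = (k/(k−1))·(1 − Σσᵢ²/Var(T)) = (5/4)·(1 − 7.70/19.66) = 0.760

α = 0.760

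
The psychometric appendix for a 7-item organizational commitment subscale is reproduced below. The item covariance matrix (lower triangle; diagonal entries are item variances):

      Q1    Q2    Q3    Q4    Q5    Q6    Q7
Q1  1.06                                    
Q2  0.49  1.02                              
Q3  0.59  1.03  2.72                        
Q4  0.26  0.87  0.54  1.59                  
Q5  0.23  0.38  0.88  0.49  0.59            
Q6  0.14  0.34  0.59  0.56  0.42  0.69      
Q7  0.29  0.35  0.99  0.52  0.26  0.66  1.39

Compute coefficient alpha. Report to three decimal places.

α = 0.824

Σσᵢ² = 1.06 + 1.02 + 2.72 + 1.59 + 0.59 + 0.69 + 1.39 = 9.06
Sum of the distinct covariances = 10.88
σ²_total = 9.06 + 2 × 10.88 = 30.82
α = (k/(k−1))·(1 − Σσᵢ²/σ²_total) = (7/6)·(1 − 9.06/30.82) = 0.824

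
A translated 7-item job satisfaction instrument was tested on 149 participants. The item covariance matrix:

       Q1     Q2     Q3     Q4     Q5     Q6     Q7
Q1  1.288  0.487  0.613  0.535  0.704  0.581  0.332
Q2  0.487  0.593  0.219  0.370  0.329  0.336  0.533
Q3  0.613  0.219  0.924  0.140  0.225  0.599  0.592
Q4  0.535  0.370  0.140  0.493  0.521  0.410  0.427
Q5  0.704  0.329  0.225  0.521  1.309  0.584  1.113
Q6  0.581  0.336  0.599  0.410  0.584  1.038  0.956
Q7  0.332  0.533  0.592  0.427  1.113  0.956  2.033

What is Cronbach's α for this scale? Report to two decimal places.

ΣVar(i) = 1.288 + 0.593 + 0.924 + 0.493 + 1.309 + 1.038 + 2.033 = 7.678
Sum of off-diagonal covariances = 10.606
σ²_T = 7.678 + 2 × 10.606 = 28.890
α = (k/(k−1))·(1 − ΣVar(i)/σ²_T) = (7/6)·(1 − 7.678/28.890) = 0.86

α = 0.86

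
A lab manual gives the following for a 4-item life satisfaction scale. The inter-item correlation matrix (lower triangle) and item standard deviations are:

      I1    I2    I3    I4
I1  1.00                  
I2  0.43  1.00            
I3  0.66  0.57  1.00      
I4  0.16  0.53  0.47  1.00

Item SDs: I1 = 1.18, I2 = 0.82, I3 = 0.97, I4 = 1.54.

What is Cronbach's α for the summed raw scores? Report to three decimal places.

Cronbach's α = 0.733

Σσ²ᵢ = 1.18² + 0.82² + 0.97² + 1.54² = 5.3773
Covariances σ_ij = r_ij · s_i · s_j:
  σ(I1,I2) = 0.43 × 1.18 × 0.82 = 0.4161
  σ(I1,I3) = 0.66 × 1.18 × 0.97 = 0.7554
  σ(I1,I4) = 0.16 × 1.18 × 1.54 = 0.2908
  σ(I2,I3) = 0.57 × 0.82 × 0.97 = 0.4534
  σ(I2,I4) = 0.53 × 0.82 × 1.54 = 0.6693
  σ(I3,I4) = 0.47 × 0.97 × 1.54 = 0.7021
σ²_T = Σσ²ᵢ + 2·Σσ_ij = 5.3773 + 2 × 3.2871 = 11.9515
α = (4/3)·(1 − 5.3773/11.9515) = 0.733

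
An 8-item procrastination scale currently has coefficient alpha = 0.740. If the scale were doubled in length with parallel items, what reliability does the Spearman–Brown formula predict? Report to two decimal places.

predicted reliability = 0.85

Length factor m = 2
α' = m·α / (1 + (m−1)·α)
   = 2 × 0.740 / (1 + (2 − 1) × 0.740)
   = 1.4800 / 1.7400 = 0.85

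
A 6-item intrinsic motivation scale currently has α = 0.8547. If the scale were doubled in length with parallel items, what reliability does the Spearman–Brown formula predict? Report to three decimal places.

Length factor m = 2
α' = m·α / (1 + (m−1)·α)
   = 2 × 0.8547 / (1 + (2 − 1) × 0.8547)
   = 1.7094 / 1.8547 = 0.922

predicted reliability = 0.922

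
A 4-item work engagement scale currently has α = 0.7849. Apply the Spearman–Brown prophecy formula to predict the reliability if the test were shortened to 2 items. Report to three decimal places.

Length factor m = 2/4 = 0.5000
α' = m·α / (1 − (1−m)·α)
   = 2/4 × 0.7849 / (1 − (1 − 2/4) × 0.7849)
   = 0.3925 / 0.6076 = 0.646

predicted reliability = 0.646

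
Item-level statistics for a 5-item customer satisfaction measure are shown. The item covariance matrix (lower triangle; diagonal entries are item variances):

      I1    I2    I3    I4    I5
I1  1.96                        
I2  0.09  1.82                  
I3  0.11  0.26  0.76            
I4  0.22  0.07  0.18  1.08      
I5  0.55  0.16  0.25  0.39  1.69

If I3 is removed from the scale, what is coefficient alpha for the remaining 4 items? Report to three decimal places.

coefficient alpha = 0.415

Remaining items: I1, I2, I4, I5 (k = 4).
Σσᵢ² = 1.96 + 1.82 + 1.08 + 1.69 = 6.55
total variance = 6.55 + 2 × 1.48 = 9.51
α (item deleted) = (4/3)·(1 − 6.55/9.51) = 0.415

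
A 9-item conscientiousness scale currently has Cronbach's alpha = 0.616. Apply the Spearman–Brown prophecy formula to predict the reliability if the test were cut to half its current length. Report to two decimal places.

Length factor m = 1/2
α' = m·α / (1 − (1−m)·α)
   = 1/2 × 0.616 / (1 − (1 − 1/2) × 0.616)
   = 0.3080 / 0.6920 = 0.45

predicted reliability = 0.45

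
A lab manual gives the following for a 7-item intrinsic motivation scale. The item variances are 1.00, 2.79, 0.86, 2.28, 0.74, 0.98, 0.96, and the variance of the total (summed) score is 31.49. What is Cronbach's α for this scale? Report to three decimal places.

Σσ²ᵢ = 1.00 + 2.79 + 0.86 + 2.28 + 0.74 + 0.98 + 0.96 = 9.61
α = (k/(k−1))·(1 − Σσ²ᵢ/Var(T)) = (7/6)·(1 − 9.61/31.49) = 0.811

α = 0.811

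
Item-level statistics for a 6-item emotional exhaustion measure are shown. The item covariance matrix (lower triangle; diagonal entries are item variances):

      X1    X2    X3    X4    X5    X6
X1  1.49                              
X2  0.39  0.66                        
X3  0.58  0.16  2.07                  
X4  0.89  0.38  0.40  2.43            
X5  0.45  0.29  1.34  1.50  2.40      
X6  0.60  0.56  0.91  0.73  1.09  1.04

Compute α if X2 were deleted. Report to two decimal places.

α = 0.80

Remaining items: X1, X3, X4, X5, X6 (k = 5).
Σσᵢ² = 1.49 + 2.07 + 2.43 + 2.40 + 1.04 = 9.43
total variance = 9.43 + 2 × 8.49 = 26.41
α (item deleted) = (5/4)·(1 − 9.43/26.41) = 0.80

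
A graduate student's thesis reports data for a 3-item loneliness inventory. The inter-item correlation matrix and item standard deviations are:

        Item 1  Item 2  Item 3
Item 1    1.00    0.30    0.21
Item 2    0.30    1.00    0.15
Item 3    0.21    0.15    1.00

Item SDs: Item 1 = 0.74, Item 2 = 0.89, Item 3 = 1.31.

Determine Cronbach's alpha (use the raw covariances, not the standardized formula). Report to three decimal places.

Σσ²ᵢ = 0.74² + 0.89² + 1.31² = 3.0558
Covariances σ_ij = r_ij · s_i · s_j:
  σ(Item 1,Item 2) = 0.30 × 0.74 × 0.89 = 0.1976
  σ(Item 1,Item 3) = 0.21 × 0.74 × 1.31 = 0.2036
  σ(Item 2,Item 3) = 0.15 × 0.89 × 1.31 = 0.1749
σ²_T = Σσ²ᵢ + 2·Σσ_ij = 3.0558 + 2 × 0.5761 = 4.2080
α = (3/2)·(1 − 3.0558/4.2080) = 0.411

α = 0.411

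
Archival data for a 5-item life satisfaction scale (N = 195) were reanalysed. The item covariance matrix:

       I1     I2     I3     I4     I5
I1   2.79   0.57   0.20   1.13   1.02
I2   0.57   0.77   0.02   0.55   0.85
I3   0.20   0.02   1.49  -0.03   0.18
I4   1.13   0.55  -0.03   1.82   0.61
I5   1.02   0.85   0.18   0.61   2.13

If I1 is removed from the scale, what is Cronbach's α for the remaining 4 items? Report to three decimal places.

Cronbach's α = 0.550

Remaining items: I2, I3, I4, I5 (k = 4).
Σσ²ᵢ = 0.77 + 1.49 + 1.82 + 2.13 = 6.21
Var(T) = 6.21 + 2 × 2.18 = 10.57
α (item deleted) = (4/3)·(1 − 6.21/10.57) = 0.550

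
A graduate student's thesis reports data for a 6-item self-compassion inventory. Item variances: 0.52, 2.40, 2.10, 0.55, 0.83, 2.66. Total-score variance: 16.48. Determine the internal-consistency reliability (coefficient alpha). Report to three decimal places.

ΣVar(i) = 0.52 + 2.40 + 2.10 + 0.55 + 0.83 + 2.66 = 9.06
α = (k/(k−1))·(1 − ΣVar(i)/total variance) = (6/5)·(1 − 9.06/16.48) = 0.540

α = 0.540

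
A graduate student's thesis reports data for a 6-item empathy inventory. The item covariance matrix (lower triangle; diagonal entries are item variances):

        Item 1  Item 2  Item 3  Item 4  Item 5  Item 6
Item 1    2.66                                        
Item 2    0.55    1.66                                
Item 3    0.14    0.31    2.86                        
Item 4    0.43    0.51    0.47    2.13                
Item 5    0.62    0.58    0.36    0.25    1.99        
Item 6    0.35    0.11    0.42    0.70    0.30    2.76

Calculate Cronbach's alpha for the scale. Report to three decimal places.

ΣVar(i) = 2.66 + 1.66 + 2.86 + 2.13 + 1.99 + 2.76 = 14.06
Sum of off-diagonal covariances = 6.10
σ²_total = 14.06 + 2 × 6.10 = 26.26
α = (k/(k−1))·(1 − ΣVar(i)/σ²_total) = (6/5)·(1 − 14.06/26.26) = 0.558

α = 0.558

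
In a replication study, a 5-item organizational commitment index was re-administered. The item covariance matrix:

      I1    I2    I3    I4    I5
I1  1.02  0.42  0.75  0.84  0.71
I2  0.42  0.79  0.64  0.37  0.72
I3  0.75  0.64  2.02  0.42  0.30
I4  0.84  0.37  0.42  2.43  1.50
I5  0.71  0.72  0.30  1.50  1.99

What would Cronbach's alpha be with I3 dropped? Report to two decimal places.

α = 0.79

Remaining items: I1, I2, I4, I5 (k = 4).
ΣVar(i) = 1.02 + 0.79 + 2.43 + 1.99 = 6.23
σ²_T = 6.23 + 2 × 4.56 = 15.35
α (item deleted) = (4/3)·(1 − 6.23/15.35) = 0.79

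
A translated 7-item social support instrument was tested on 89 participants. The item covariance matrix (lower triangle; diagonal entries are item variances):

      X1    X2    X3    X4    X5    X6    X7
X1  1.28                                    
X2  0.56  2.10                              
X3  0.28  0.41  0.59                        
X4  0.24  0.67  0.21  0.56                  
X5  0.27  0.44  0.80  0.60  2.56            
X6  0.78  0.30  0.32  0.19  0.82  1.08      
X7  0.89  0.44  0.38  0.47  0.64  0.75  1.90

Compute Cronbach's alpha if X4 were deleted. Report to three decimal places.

Remaining items: X1, X2, X3, X5, X6, X7 (k = 6).
Σσ²ᵢ = 1.28 + 2.10 + 0.59 + 2.56 + 1.08 + 1.90 = 9.51
Var(T) = 9.51 + 2 × 8.08 = 25.67
α (item deleted) = (6/5)·(1 − 9.51/25.67) = 0.755

Cronbach's alpha = 0.755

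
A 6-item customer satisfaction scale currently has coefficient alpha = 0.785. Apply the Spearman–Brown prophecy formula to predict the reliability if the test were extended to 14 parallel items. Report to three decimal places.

predicted reliability = 0.895

Length factor m = 14/6 = 2.3333
α' = m·α / (1 + (m−1)·α)
   = 14/6 × 0.785 / (1 + (14/6 − 1) × 0.785)
   = 1.8317 / 2.0467 = 0.895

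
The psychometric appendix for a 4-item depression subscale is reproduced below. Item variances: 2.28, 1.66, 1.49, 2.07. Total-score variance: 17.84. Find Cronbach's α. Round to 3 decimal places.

Σσᵢ² = 2.28 + 1.66 + 1.49 + 2.07 = 7.50
α = (k/(k−1))·(1 − Σσᵢ²/σ²_T) = (4/3)·(1 − 7.50/17.84) = 0.773

α = 0.773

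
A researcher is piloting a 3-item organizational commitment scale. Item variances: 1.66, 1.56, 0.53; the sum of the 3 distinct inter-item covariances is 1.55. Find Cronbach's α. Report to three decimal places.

Σσᵢ² = 1.66 + 1.56 + 0.53 = 3.75
Sum of distinct covariances = 1.55
σ²_total = Σσᵢ² + 2·Σcov = 3.75 + 2 × 1.55 = 6.85
α = (3/2)·(1 − 3.75/6.85) = 0.679

α = 0.679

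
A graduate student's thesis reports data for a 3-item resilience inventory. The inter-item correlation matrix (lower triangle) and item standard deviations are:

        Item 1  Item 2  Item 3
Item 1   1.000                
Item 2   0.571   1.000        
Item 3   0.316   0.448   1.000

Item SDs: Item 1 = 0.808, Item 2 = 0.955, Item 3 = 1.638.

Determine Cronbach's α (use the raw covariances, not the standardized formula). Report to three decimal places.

α = 0.635

Σσ²ᵢ = 0.808² + 0.955² + 1.638² = 4.2479
Covariances σ_ij = r_ij · s_i · s_j:
  σ(Item 1,Item 2) = 0.571 × 0.808 × 0.955 = 0.4406
  σ(Item 1,Item 3) = 0.316 × 0.808 × 1.638 = 0.4182
  σ(Item 2,Item 3) = 0.448 × 0.955 × 1.638 = 0.7008
σ²_T = Σσ²ᵢ + 2·Σσ_ij = 4.2479 + 2 × 1.5596 = 7.3671
α = (3/2)·(1 − 4.2479/7.3671) = 0.635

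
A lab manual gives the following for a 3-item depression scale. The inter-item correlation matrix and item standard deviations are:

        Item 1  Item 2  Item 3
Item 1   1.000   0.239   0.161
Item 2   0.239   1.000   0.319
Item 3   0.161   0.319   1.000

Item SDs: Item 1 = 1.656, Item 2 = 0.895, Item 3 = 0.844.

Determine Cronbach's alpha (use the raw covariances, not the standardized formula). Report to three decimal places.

Σσ²ᵢ = 1.656² + 0.895² + 0.844² = 4.2557
Covariances σ_ij = r_ij · s_i · s_j:
  σ(Item 1,Item 2) = 0.239 × 1.656 × 0.895 = 0.3542
  σ(Item 1,Item 3) = 0.161 × 1.656 × 0.844 = 0.2250
  σ(Item 2,Item 3) = 0.319 × 0.895 × 0.844 = 0.2410
σ²_T = Σσ²ᵢ + 2·Σσ_ij = 4.2557 + 2 × 0.8202 = 5.8961
α = (3/2)·(1 − 4.2557/5.8961) = 0.417

α = 0.417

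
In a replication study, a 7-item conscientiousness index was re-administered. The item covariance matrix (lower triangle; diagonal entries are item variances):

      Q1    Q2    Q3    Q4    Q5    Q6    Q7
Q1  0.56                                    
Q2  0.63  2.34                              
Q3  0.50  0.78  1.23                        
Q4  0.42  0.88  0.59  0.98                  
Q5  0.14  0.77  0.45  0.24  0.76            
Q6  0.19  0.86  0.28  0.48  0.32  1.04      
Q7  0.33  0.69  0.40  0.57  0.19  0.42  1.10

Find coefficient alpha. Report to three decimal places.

Σσ²ᵢ = 0.56 + 2.34 + 1.23 + 0.98 + 0.76 + 1.04 + 1.10 = 8.01
Sum of the distinct covariances = 10.13
σ²_T = 8.01 + 2 × 10.13 = 28.27
α = (k/(k−1))·(1 − Σσ²ᵢ/σ²_T) = (7/6)·(1 − 8.01/28.27) = 0.836

α = 0.836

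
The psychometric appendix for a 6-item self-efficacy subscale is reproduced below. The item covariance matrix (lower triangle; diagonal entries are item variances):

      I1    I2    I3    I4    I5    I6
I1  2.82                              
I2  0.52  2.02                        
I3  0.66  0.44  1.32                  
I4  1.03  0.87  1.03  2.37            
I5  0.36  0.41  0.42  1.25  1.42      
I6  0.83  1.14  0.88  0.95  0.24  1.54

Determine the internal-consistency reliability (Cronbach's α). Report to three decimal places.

α = 0.789

Σσᵢ² = 2.82 + 2.02 + 1.32 + 2.37 + 1.42 + 1.54 = 11.49
Σ_{i<j} σ_ij = 11.03
total variance = 11.49 + 2 × 11.03 = 33.55
α = (k/(k−1))·(1 − Σσᵢ²/total variance) = (6/5)·(1 − 11.49/33.55) = 0.789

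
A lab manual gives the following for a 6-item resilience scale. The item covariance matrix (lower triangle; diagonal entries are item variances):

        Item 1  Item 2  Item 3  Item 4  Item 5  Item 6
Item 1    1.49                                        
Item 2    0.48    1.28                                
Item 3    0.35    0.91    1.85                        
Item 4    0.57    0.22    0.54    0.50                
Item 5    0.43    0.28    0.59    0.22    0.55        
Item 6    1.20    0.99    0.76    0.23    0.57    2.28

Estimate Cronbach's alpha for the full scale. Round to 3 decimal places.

α = 0.813

sum of item variances = 1.49 + 1.28 + 1.85 + 0.50 + 0.55 + 2.28 = 7.95
Sum of the distinct covariances = 8.34
σ²_total = 7.95 + 2 × 8.34 = 24.63
α = (k/(k−1))·(1 − sum of item variances/σ²_total) = (6/5)·(1 − 7.95/24.63) = 0.813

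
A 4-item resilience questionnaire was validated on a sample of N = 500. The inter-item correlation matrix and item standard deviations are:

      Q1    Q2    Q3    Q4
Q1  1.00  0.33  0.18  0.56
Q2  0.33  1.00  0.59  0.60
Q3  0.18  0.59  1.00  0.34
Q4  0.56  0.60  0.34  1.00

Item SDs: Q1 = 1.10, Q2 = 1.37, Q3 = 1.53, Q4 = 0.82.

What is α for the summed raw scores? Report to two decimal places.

Σσ²ᵢ = 1.10² + 1.37² + 1.53² + 0.82² = 6.1002
Covariances σ_ij = r_ij · s_i · s_j:
  σ(Q1,Q2) = 0.33 × 1.10 × 1.37 = 0.4973
  σ(Q1,Q3) = 0.18 × 1.10 × 1.53 = 0.3029
  σ(Q1,Q4) = 0.56 × 1.10 × 0.82 = 0.5051
  σ(Q2,Q3) = 0.59 × 1.37 × 1.53 = 1.2367
  σ(Q2,Q4) = 0.60 × 1.37 × 0.82 = 0.6740
  σ(Q3,Q4) = 0.34 × 1.53 × 0.82 = 0.4266
σ²_T = Σσ²ᵢ + 2·Σσ_ij = 6.1002 + 2 × 3.6426 = 13.3854
α = (4/3)·(1 − 6.1002/13.3854) = 0.73

α = 0.73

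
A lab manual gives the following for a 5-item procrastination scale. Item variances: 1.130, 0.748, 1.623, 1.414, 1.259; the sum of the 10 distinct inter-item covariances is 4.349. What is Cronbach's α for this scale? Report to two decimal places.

Σσᵢ² = 1.130 + 0.748 + 1.623 + 1.414 + 1.259 = 6.174
Sum of distinct covariances = 4.349
total variance = Σσᵢ² + 2·Σcov = 6.174 + 2 × 4.349 = 14.872
α = (5/4)·(1 − 6.174/14.872) = 0.73

α = 0.73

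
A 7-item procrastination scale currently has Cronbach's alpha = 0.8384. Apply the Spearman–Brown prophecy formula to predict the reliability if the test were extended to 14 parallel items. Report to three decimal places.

Length factor m = 14/7 = 2.0000
α' = m·α / (1 + (m−1)·α)
   = 14/7 × 0.8384 / (1 + (14/7 − 1) × 0.8384)
   = 1.6768 / 1.8384 = 0.912

predicted reliability = 0.912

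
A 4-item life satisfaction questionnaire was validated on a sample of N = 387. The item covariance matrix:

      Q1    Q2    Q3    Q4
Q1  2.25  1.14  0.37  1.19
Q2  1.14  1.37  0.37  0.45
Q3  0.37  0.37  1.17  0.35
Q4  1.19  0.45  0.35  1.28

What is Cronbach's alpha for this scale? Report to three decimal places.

Σσ²ᵢ = 2.25 + 1.37 + 1.17 + 1.28 = 6.07
Sum of the distinct covariances = 3.87
Var(T) = 6.07 + 2 × 3.87 = 13.81
α = (k/(k−1))·(1 − Σσ²ᵢ/Var(T)) = (4/3)·(1 − 6.07/13.81) = 0.747

α = 0.747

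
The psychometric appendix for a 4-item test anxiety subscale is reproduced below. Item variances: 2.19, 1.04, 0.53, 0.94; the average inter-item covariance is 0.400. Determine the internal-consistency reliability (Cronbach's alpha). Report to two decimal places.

Σσᵢ² = 2.19 + 1.04 + 0.53 + 0.94 = 4.70
Sum of the 6 distinct covariances = 6 × 0.400 = 2.400
σ²_T = Σσᵢ² + 2·Σcov = 4.70 + 2 × 2.400 = 9.500
α = (4/3)·(1 − 4.70/9.500) = 0.67

α = 0.67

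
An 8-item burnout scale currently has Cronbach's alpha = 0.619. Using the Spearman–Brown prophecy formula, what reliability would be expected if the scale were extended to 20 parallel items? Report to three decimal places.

predicted reliability = 0.802

Length factor m = 20/8 = 2.5000
α' = m·α / (1 + (m−1)·α)
   = 20/8 × 0.619 / (1 + (20/8 − 1) × 0.619)
   = 1.5475 / 1.9285 = 0.802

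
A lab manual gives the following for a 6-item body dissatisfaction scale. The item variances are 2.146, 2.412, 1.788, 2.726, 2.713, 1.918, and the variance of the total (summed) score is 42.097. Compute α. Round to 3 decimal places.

α = 0.809

Σσ²ᵢ = 2.146 + 2.412 + 1.788 + 2.726 + 2.713 + 1.918 = 13.703
α = (k/(k−1))·(1 − Σσ²ᵢ/σ²_T) = (6/5)·(1 − 13.703/42.097) = 0.809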